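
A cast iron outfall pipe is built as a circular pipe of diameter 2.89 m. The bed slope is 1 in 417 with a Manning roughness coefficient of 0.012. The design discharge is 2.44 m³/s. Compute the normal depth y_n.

Manning's equation rearranged: A R^(2/3) = nQ / (1·√S) = 0.012 × 2.44 / (√0.002398) = 0.5979.
Try y = 0.8 m: A R^(2/3) = 0.8844 — over.
Try y = 0.473 m: A R^(2/3) = 0.3073 — short.
Try y = 0.657 m: A R^(2/3) = 0.5987 — close enough.

y_n = 0.657 m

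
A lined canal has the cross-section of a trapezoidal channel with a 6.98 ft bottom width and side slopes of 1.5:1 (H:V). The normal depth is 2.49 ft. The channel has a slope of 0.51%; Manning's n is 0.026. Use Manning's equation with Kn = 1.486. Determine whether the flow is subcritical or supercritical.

subcritical

With bottom width b = 6.98 ft and side slope z = 1.5: A = (b + zy)y = (6.98 + 1.5×2.49)×2.49 = 26.68 ft²; P = b + 2y√(1+z²) = 6.98 + 2×2.49×1.803 = 15.96 ft.
Hydraulic radius R = A/P = 26.68/15.96 = 1.672 ft.
V = (1.486/n) R^(2/3) √S = (1.486/0.026) × 1.672^(2/3) × √0.0051 = 5.75 ft/s. Hydraulic depth D_h = A/T = 26.68/14.45 = 1.846 ft.
Froude number Fr = V/√(g·D_h) = 5.75/√(32.2×1.846) = 0.746, which is less than 1, so the flow is subcritical.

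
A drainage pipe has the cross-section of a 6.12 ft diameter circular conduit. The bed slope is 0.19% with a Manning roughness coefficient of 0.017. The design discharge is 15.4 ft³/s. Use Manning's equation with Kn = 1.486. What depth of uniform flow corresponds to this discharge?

Manning's equation rearranged: A R^(2/3) = nQ / (1.486·√S) = 0.017 × 15.4 / (1.486 × √0.0019) = 4.042.
Try y = 1.62 ft: A R^(2/3) = 5.99 — over.
Try y = 1.12 ft: A R^(2/3) = 2.856 — short.
Try y = 1.33 ft: A R^(2/3) = 4.045 — ≈ 4.042.

y_n = 1.33 ft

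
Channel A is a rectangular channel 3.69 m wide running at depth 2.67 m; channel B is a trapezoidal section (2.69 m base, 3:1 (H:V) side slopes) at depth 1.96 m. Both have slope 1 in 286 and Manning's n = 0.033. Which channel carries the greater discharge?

channel B

Channel A: Flow area A = b·y = 3.69 × 2.67 = 9.852 m². Wetted perimeter P = b + 2y = 3.69 + 2×2.67 = 9.03 m. Hydraulic radius R = A/P = 9.852/9.03 = 1.091 m. Q_A = (1/0.033)·9.852·1.091^(2/3)·√0.003497 = 18.71 m³/s.
Channel B: With bottom width b = 2.69 m and side slope z = 3: A = (b + zy)y = (2.69 + 3×1.96)×1.96 = 16.8 m²; P = b + 2y√(1+z²) = 2.69 + 2×1.96×3.162 = 15.09 m. Hydraulic radius R = A/P = 16.8/15.09 = 1.113 m. Q_B = (1/0.033)·16.8·1.113^(2/3)·√0.003497 = 32.33 m³/s.
Q_A = 18.71 m³/s vs Q_B = 32.33 m³/s, so channel B carries more.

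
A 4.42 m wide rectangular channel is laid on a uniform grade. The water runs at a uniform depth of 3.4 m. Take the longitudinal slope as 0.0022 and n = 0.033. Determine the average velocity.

V = 1.73 m/s

Flow area A = b·y = 4.42 × 3.4 = 15.03 m². Wetted perimeter P = b + 2y = 4.42 + 2×3.4 = 11.22 m.
Hydraulic radius R = A/P = 15.03/11.22 = 1.339 m.
From Manning's equation, V = (1/n) R^(2/3) S^(1/2) = (1/0.033) × 1.339^(2/3) × 0.0022^(1/2) = 1.73 m/s.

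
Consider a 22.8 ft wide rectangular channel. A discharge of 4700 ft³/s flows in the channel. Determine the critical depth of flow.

y_c = 11 ft

For a rectangular channel, critical depth y_c = (q²/g)^(1/3) where q = Q/b = 4700/22.8 = 206.1 ft²/s.
So y_c = (206.1²/32.2)^(1/3) = 11 ft.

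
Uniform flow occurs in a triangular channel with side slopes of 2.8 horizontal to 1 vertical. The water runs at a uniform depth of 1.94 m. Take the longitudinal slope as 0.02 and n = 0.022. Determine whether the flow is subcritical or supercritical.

supercritical

For a triangular section with side slope z = 2.8: A = zy² = 2.8×1.94² = 10.54 m²; P = 2y√(1+z²) = 2×1.94×2.973 = 11.54 m.
Hydraulic radius R = A/P = 10.54/11.54 = 0.9135 m.
V = (1/n) R^(2/3) √S = (1/0.022) × 0.9135^(2/3) × √0.02 = 6.052 m/s. Hydraulic depth D_h = A/T = 10.54/10.86 = 0.97 m.
Froude number Fr = V/√(g·D_h) = 6.052/√(9.81×0.97) = 1.96, which is greater than 1, so the flow is supercritical.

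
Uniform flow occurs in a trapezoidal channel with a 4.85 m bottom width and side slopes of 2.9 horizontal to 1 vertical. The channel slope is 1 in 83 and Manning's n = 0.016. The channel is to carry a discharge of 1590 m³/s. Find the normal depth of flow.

y_n = 5.46 m

Manning's equation rearranged: A R^(2/3) = nQ / (1·√S) = 0.016 × 1590 / (√0.01205) = 231.8.
Trying y = 4.18 m: A R^(2/3) = 124.6 — too small.
Trying y = 6.94 m: A R^(2/3) = 411.3 — too large.
Trying y = 5.46 m: A R^(2/3) = 232 — ≈ 231.8.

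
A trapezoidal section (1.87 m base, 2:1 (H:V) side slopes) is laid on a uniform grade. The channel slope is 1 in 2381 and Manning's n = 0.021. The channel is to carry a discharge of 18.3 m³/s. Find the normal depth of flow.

y_n = 2.4 m

Manning's equation rearranged: A R^(2/3) = nQ / (1·√S) = 0.021 × 18.3 / (√0.00042) = 18.75.
At y = 1.98 m: A R^(2/3) = 12.12 — short.
At y = 2.4 m: A R^(2/3) = 18.77 — ≈ 18.75.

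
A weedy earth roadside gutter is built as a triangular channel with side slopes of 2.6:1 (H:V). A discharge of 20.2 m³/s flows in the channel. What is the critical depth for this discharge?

At critical depth, Q² T / (g A³) = 1, i.e. A³/T = Q²/g = 20.2²/9.81 = 41.59.
Try y = 1.97 m: A³/T = 100.3 — high.
Try y = 1.3 m: A³/T = 12.55 — low.
Try y = 1.65 m: A³/T = 41.34 — ≈ 41.59.

y_c = 1.65 m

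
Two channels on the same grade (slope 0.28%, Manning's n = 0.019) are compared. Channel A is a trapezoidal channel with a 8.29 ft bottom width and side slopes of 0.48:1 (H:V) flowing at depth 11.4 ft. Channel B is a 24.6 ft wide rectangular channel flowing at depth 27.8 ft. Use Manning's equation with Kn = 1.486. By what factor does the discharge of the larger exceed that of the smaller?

6.51

Channel A: With bottom width b = 8.29 ft and side slope z = 0.48: A = (b + zy)y = (8.29 + 0.48×11.4)×11.4 = 156.9 ft²; P = b + 2y√(1+z²) = 8.29 + 2×11.4×1.109 = 33.58 ft. Hydraulic radius R = A/P = 156.9/33.58 = 4.672 ft. Q_A = (1.486/0.019)·156.9·4.672^(2/3)·√0.0028 = 1815 ft³/s.
Channel B: Flow area A = b·y = 24.6 × 27.8 = 683.9 ft². Wetted perimeter P = b + 2y = 24.6 + 2×27.8 = 80.2 ft. Hydraulic radius R = A/P = 683.9/80.2 = 8.527 ft. Q_B = (1.486/0.019)·683.9·8.527^(2/3)·√0.0028 = 11810 ft³/s.
The larger discharge is 11810 ft³/s and the smaller is 1815 ft³/s; the ratio is 6.51.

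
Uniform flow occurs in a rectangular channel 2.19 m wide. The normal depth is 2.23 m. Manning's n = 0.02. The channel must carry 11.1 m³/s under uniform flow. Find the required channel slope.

Flow area A = b·y = 2.19 × 2.23 = 4.884 m². Wetted perimeter P = b + 2y = 2.19 + 2×2.23 = 6.65 m.
Hydraulic radius R = A/P = 4.884/6.65 = 0.7344 m.
From Manning's equation, S = [nQ / (1 A R^(2/3))]² = [0.02 × 11.1 / (1 × 4.884 × 0.7344^(2/3))]² = 0.00312.

S = 0.00312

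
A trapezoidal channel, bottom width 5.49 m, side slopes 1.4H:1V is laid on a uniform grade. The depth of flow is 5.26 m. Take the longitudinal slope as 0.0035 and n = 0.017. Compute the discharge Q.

With bottom width b = 5.49 m and side slope z = 1.4: A = (b + zy)y = (5.49 + 1.4×5.26)×5.26 = 67.61 m²; P = b + 2y√(1+z²) = 5.49 + 2×5.26×1.72 = 23.59 m.
Hydraulic radius R = A/P = 67.61/23.59 = 2.866 m.
Manning's equation: Q = (1/n) A R^(2/3) S^(1/2) = (1/0.017) × 67.61 × 2.866^(2/3) × 0.0035^(1/2) = 475 m³/s.

Q = 475 m³/s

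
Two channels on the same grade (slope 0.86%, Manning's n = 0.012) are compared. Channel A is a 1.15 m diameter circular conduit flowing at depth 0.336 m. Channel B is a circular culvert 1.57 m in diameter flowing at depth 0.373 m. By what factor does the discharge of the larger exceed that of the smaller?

1.53

Channel A: For a circular section of diameter D = 1.15 m at depth y = 0.336 m, the central angle is θ = 2 arccos(1 − 2y/D) = 2.284 rad. Then A = (D²/8)(θ − sin θ) = 0.2526 m² and P = Dθ/2 = 1.313 m. Hydraulic radius R = A/P = 0.2526/1.313 = 0.1923 m. Q_A = (1/0.012)·0.2526·0.1923^(2/3)·√0.0086 = 0.6505 m³/s.
Channel B: For a circular section of diameter D = 1.57 m at depth y = 0.373 m, the central angle is θ = 2 arccos(1 − 2y/D) = 2.037 rad. Then A = (D²/8)(θ − sin θ) = 0.3522 m² and P = Dθ/2 = 1.599 m. Hydraulic radius R = A/P = 0.3522/1.599 = 0.2203 m. Q_B = (1/0.012)·0.3522·0.2203^(2/3)·√0.0086 = 0.9928 m³/s.
The larger discharge is 0.9928 m³/s and the smaller is 0.6505 m³/s; the ratio is 1.53.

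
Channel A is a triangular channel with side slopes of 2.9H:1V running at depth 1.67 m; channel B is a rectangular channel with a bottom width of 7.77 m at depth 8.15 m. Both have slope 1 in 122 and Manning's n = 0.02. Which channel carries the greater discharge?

channel B

Channel A: For a triangular section with side slope z = 2.9: A = zy² = 2.9×1.67² = 8.088 m²; P = 2y√(1+z²) = 2×1.67×3.068 = 10.25 m. Hydraulic radius R = A/P = 8.088/10.25 = 0.7894 m. Q_A = (1/0.02)·8.088·0.7894^(2/3)·√0.008197 = 31.27 m³/s.
Channel B: Flow area A = b·y = 7.77 × 8.15 = 63.33 m². Wetted perimeter P = b + 2y = 7.77 + 2×8.15 = 24.07 m. Hydraulic radius R = A/P = 63.33/24.07 = 2.631 m. Q_B = (1/0.02)·63.33·2.631^(2/3)·√0.008197 = 546.3 m³/s.
Q_A = 31.27 m³/s vs Q_B = 546.3 m³/s, so channel B carries more.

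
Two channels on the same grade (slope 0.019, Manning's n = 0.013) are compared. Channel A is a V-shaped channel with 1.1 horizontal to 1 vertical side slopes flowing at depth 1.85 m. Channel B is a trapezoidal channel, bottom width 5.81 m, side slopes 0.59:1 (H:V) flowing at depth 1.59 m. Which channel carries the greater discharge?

Channel A: For a triangular section with side slope z = 1.1: A = zy² = 1.1×1.85² = 3.765 m²; P = 2y√(1+z²) = 2×1.85×1.487 = 5.5 m. Hydraulic radius R = A/P = 3.765/5.5 = 0.6844 m. Q_A = (1/0.013)·3.765·0.6844^(2/3)·√0.019 = 31 m³/s.
Channel B: With bottom width b = 5.81 m and side slope z = 0.59: A = (b + zy)y = (5.81 + 0.59×1.59)×1.59 = 10.73 m²; P = b + 2y√(1+z²) = 5.81 + 2×1.59×1.161 = 9.502 m. Hydraulic radius R = A/P = 10.73/9.502 = 1.129 m. Q_B = (1/0.013)·10.73·1.129^(2/3)·√0.019 = 123.4 m³/s.
Q_A = 31 m³/s vs Q_B = 123.4 m³/s, so channel B carries more.

channel B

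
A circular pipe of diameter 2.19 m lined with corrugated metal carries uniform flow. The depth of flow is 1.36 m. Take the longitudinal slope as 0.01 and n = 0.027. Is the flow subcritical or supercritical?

For a circular section of diameter D = 2.19 m at depth y = 1.36 m, the central angle is θ = 2 arccos(1 − 2y/D) = 3.63 rad. Then A = (D²/8)(θ − sin θ) = 2.458 m² and P = Dθ/2 = 3.975 m.
Hydraulic radius R = A/P = 2.458/3.975 = 0.6183 m.
V = (1/n) R^(2/3) √S = (1/0.027) × 0.6183^(2/3) × √0.01 = 2.688 m/s. Hydraulic depth D_h = A/T = 2.458/2.125 = 1.157 m.
Froude number Fr = V/√(g·D_h) = 2.688/√(9.81×1.157) = 0.798, which is less than 1, so the flow is subcritical.

subcritical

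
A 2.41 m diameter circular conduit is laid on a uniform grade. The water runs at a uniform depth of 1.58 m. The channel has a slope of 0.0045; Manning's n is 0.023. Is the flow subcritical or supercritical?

For a circular section of diameter D = 2.41 m at depth y = 1.58 m, the central angle is θ = 2 arccos(1 − 2y/D) = 3.775 rad. Then A = (D²/8)(θ − sin θ) = 3.17 m² and P = Dθ/2 = 4.548 m.
Hydraulic radius R = A/P = 3.17/4.548 = 0.6969 m.
V = (1/n) R^(2/3) √S = (1/0.023) × 0.6969^(2/3) × √0.0045 = 2.293 m/s. Hydraulic depth D_h = A/T = 3.17/2.29 = 1.384 m.
Froude number Fr = V/√(g·D_h) = 2.293/√(9.81×1.384) = 0.622, which is less than 1, so the flow is subcritical.

subcritical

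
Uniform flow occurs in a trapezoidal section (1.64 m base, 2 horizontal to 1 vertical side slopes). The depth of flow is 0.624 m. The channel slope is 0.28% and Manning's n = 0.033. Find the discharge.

Q = 1.59 m³/s

With bottom width b = 1.64 m and side slope z = 2: A = (b + zy)y = (1.64 + 2×0.624)×0.624 = 1.802 m²; P = b + 2y√(1+z²) = 1.64 + 2×0.624×2.236 = 4.431 m.
Hydraulic radius R = A/P = 1.802/4.431 = 0.4067 m.
Manning's equation: Q = (1/n) A R^(2/3) S^(1/2) = (1/0.033) × 1.802 × 0.4067^(2/3) × 0.0028^(1/2) = 1.59 m³/s.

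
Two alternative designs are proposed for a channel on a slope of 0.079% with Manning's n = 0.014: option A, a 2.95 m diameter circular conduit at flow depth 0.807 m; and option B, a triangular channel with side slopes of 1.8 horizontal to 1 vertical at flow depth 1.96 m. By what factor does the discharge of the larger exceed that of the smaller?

Channel A: For a circular section of diameter D = 2.95 m at depth y = 0.807 m, the central angle is θ = 2 arccos(1 − 2y/D) = 2.202 rad. Then A = (D²/8)(θ − sin θ) = 1.516 m² and P = Dθ/2 = 3.247 m. Hydraulic radius R = A/P = 1.516/3.247 = 0.467 m. Q_A = (1/0.014)·1.516·0.467^(2/3)·√0.00079 = 1.833 m³/s.
Channel B: For a triangular section with side slope z = 1.8: A = zy² = 1.8×1.96² = 6.915 m²; P = 2y√(1+z²) = 2×1.96×2.059 = 8.072 m. Hydraulic radius R = A/P = 6.915/8.072 = 0.8567 m. Q_B = (1/0.014)·6.915·0.8567^(2/3)·√0.00079 = 12.52 m³/s.
The larger discharge is 12.52 m³/s and the smaller is 1.833 m³/s; the ratio is 6.83.

6.83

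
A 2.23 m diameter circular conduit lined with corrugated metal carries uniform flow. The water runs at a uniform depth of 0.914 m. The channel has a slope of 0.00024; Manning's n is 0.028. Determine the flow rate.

Q = 0.516 m³/s

For a circular section of diameter D = 2.23 m at depth y = 0.914 m, the central angle is θ = 2 arccos(1 − 2y/D) = 2.779 rad. Then A = (D²/8)(θ − sin θ) = 1.507 m² and P = Dθ/2 = 3.099 m.
Hydraulic radius R = A/P = 1.507/3.099 = 0.4864 m.
Manning's equation: Q = (1/n) A R^(2/3) S^(1/2) = (1/0.028) × 1.507 × 0.4864^(2/3) × 0.00024^(1/2) = 0.516 m³/s.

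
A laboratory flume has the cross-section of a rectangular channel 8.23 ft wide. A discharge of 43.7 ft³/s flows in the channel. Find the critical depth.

y_c = 0.957 ft

For a rectangular channel, critical depth y_c = (q²/g)^(1/3) where q = Q/b = 43.7/8.23 = 5.31 ft²/s.
So y_c = (5.31²/32.2)^(1/3) = 0.957 ft.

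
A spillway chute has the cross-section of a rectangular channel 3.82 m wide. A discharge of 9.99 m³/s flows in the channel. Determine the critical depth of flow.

y_c = 0.887 m

For a rectangular channel, critical depth y_c = (q²/g)^(1/3) where q = Q/b = 9.99/3.82 = 2.615 m²/s.
So y_c = (2.615²/9.81)^(1/3) = 0.887 m.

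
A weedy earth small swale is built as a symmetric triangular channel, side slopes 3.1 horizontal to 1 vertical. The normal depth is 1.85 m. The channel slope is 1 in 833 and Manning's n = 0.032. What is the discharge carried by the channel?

Q = 10.6 m³/s

For a triangular section with side slope z = 3.1: A = zy² = 3.1×1.85² = 10.61 m²; P = 2y√(1+z²) = 2×1.85×3.257 = 12.05 m.
Hydraulic radius R = A/P = 10.61/12.05 = 0.8803 m.
Manning's equation: Q = (1/n) A R^(2/3) S^(1/2) = (1/0.032) × 10.61 × 0.8803^(2/3) × 0.0012^(1/2) = 10.6 m³/s.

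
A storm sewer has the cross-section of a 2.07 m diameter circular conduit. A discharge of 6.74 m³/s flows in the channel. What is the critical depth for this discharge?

y_c = 1.24 m

At critical depth, Q² T / (g A³) = 1, i.e. A³/T = Q²/g = 6.74²/9.81 = 4.631.
Try y = 1.42 m: A³/T = 7.756 — over.
Try y = 0.879 m: A³/T = 1.232 — short.
Try y = 1.24 m: A³/T = 4.592 — matches.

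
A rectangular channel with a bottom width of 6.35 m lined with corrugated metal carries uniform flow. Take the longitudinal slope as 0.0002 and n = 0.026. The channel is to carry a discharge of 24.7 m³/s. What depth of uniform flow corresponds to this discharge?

y_n = 4.68 m

Manning's equation rearranged: A R^(2/3) = nQ / (1·√S) = 0.026 × 24.7 / (√0.0002) = 45.41.
Try y = 3.31 m: A R^(2/3) = 29 — too small.
Try y = 4.68 m: A R^(2/3) = 45.46 — close enough.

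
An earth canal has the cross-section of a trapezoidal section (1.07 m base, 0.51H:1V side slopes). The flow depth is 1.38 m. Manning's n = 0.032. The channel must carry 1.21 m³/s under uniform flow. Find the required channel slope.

With bottom width b = 1.07 m and side slope z = 0.51: A = (b + zy)y = (1.07 + 0.51×1.38)×1.38 = 2.448 m²; P = b + 2y√(1+z²) = 1.07 + 2×1.38×1.123 = 4.168 m.
Hydraulic radius R = A/P = 2.448/4.168 = 0.5873 m.
From Manning's equation, S = [nQ / (1 A R^(2/3))]² = [0.032 × 1.21 / (1 × 2.448 × 0.5873^(2/3))]² = 0.000509.

S = 0.000509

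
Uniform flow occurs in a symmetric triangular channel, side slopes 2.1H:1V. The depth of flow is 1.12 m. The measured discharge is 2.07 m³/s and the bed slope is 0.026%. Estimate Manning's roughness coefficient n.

For a triangular section with side slope z = 2.1: A = zy² = 2.1×1.12² = 2.634 m²; P = 2y√(1+z²) = 2×1.12×2.326 = 5.21 m.
Hydraulic radius R = A/P = 2.634/5.21 = 0.5056 m.
Rearranging Manning's equation: n = (1/Q) A R^(2/3) S^(1/2) = (1/2.07) × 2.634 × 0.5056^(2/3) × √0.00026 = 0.013.

n = 0.013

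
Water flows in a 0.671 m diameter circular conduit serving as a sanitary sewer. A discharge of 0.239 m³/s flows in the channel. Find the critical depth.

At critical depth, Q² T / (g A³) = 1, i.e. A³/T = Q²/g = 0.239²/9.81 = 0.005823.
At y = 0.245 m: A³/T = 0.002468 — too small.
At y = 0.346 m: A³/T = 0.009266 — too large.
At y = 0.306 m: A³/T = 0.005794 — matches.

y_c = 0.306 m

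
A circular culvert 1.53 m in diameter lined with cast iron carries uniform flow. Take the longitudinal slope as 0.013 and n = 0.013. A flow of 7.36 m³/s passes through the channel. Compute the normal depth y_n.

y_n = 1.1 m

Manning's equation rearranged: A R^(2/3) = nQ / (1·√S) = 0.013 × 7.36 / (√0.013) = 0.8392.
Trying y = 0.818 m: A R^(2/3) = 0.5418 — short.
Trying y = 1.3 m: A R^(2/3) = 0.998 — over.
Trying y = 1.1 m: A R^(2/3) = 0.8394 — ≈ 0.8392.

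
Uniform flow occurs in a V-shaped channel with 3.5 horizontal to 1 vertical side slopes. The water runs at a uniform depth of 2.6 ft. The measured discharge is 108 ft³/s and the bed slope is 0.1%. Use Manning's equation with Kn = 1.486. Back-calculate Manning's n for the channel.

n = 0.0119

For a triangular section with side slope z = 3.5: A = zy² = 3.5×2.6² = 23.66 ft²; P = 2y√(1+z²) = 2×2.6×3.64 = 18.93 ft.
Hydraulic radius R = A/P = 23.66/18.93 = 1.25 ft.
Rearranging Manning's equation: n = (1.486/Q) A R^(2/3) S^(1/2) = (1.486/108) × 23.66 × 1.25^(2/3) × √0.001 = 0.0119.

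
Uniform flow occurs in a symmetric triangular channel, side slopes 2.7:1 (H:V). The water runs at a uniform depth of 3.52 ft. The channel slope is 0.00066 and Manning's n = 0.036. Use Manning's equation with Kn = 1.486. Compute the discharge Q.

For a triangular section with side slope z = 2.7: A = zy² = 2.7×3.52² = 33.45 ft²; P = 2y√(1+z²) = 2×3.52×2.879 = 20.27 ft.
Hydraulic radius R = A/P = 33.45/20.27 = 1.65 ft.
Manning's equation: Q = (1.486/n) A R^(2/3) S^(1/2) = (1.486/0.036) × 33.45 × 1.65^(2/3) × 0.00066^(1/2) = 49.5 ft³/s.

Q = 49.5 ft³/s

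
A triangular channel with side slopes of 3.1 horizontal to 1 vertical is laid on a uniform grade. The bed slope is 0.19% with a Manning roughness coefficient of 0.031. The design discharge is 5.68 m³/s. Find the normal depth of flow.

y_n = 1.33 m

Manning's equation rearranged: A R^(2/3) = nQ / (1·√S) = 0.031 × 5.68 / (√0.0019) = 4.04.
At y = 1.06 m: A R^(2/3) = 2.207 — short.
At y = 1.46 m: A R^(2/3) = 5.183 — over.
At y = 1.33 m: A R^(2/3) = 4.042 — matches.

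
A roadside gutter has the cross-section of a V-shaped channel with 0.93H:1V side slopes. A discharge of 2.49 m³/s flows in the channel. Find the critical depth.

At critical depth, Q² T / (g A³) = 1, i.e. A³/T = Q²/g = 2.49²/9.81 = 0.632.
At y = 0.969 m: A³/T = 0.3694 — short.
At y = 1.08 m: A³/T = 0.6354 — close enough.

y_c = 1.08 m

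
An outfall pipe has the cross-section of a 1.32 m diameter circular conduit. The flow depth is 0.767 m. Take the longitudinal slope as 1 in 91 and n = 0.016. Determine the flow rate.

For a circular section of diameter D = 1.32 m at depth y = 0.767 m, the central angle is θ = 2 arccos(1 − 2y/D) = 3.467 rad. Then A = (D²/8)(θ − sin θ) = 0.8249 m² and P = Dθ/2 = 2.288 m.
Hydraulic radius R = A/P = 0.8249/2.288 = 0.3605 m.
Manning's equation: Q = (1/n) A R^(2/3) S^(1/2) = (1/0.016) × 0.8249 × 0.3605^(2/3) × 0.01099^(1/2) = 2.74 m³/s.

Q = 2.74 m³/s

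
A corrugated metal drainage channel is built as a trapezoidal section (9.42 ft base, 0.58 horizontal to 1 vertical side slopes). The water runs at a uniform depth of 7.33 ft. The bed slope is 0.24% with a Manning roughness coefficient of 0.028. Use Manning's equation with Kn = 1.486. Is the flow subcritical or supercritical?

subcritical

With bottom width b = 9.42 ft and side slope z = 0.58: A = (b + zy)y = (9.42 + 0.58×7.33)×7.33 = 100.2 ft²; P = b + 2y√(1+z²) = 9.42 + 2×7.33×1.156 = 26.37 ft.
Hydraulic radius R = A/P = 100.2/26.37 = 3.801 ft.
V = (1.486/n) R^(2/3) √S = (1.486/0.028) × 3.801^(2/3) × √0.0024 = 6.332 ft/s. Hydraulic depth D_h = A/T = 100.2/17.92 = 5.591 ft.
Froude number Fr = V/√(g·D_h) = 6.332/√(32.2×5.591) = 0.472, which is less than 1, so the flow is subcritical.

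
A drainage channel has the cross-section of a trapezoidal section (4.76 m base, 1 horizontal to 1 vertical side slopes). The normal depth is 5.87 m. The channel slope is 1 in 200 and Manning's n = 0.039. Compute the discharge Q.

With bottom width b = 4.76 m and side slope z = 1: A = (b + zy)y = (4.76 + 1×5.87)×5.87 = 62.4 m²; P = b + 2y√(1+z²) = 4.76 + 2×5.87×1.414 = 21.36 m.
Hydraulic radius R = A/P = 62.4/21.36 = 2.921 m.
Manning's equation: Q = (1/n) A R^(2/3) S^(1/2) = (1/0.039) × 62.4 × 2.921^(2/3) × 0.005^(1/2) = 231 m³/s.

Q = 231 m³/s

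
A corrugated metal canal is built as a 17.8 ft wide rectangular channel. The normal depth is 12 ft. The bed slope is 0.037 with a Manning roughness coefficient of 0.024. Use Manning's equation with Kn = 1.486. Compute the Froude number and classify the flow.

supercritical

Flow area A = b·y = 17.8 × 12 = 213.6 ft². Wetted perimeter P = b + 2y = 17.8 + 2×12 = 41.8 ft.
Hydraulic radius R = A/P = 213.6/41.8 = 5.11 ft.
V = (1.486/n) R^(2/3) √S = (1.486/0.024) × 5.11^(2/3) × √0.037 = 35.33 ft/s. Hydraulic depth D_h = A/T = 213.6/17.8 = 12 ft.
Froude number Fr = V/√(g·D_h) = 35.33/√(32.2×12) = 1.8, which is greater than 1, so the flow is supercritical.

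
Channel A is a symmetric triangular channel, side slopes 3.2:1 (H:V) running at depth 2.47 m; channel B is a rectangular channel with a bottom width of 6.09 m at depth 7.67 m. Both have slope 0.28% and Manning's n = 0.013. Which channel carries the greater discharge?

Channel A: For a triangular section with side slope z = 3.2: A = zy² = 3.2×2.47² = 19.52 m²; P = 2y√(1+z²) = 2×2.47×3.353 = 16.56 m. Hydraulic radius R = A/P = 19.52/16.56 = 1.179 m. Q_A = (1/0.013)·19.52·1.179^(2/3)·√0.0028 = 88.68 m³/s.
Channel B: Flow area A = b·y = 6.09 × 7.67 = 46.71 m². Wetted perimeter P = b + 2y = 6.09 + 2×7.67 = 21.43 m. Hydraulic radius R = A/P = 46.71/21.43 = 2.18 m. Q_B = (1/0.013)·46.71·2.18^(2/3)·√0.0028 = 319.6 m³/s.
Q_A = 88.68 m³/s vs Q_B = 319.6 m³/s, so channel B carries more.

channel B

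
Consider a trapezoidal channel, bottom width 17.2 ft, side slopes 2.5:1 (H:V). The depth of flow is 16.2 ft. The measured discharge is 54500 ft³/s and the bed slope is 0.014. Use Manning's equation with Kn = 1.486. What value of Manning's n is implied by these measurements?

n = 0.013

With bottom width b = 17.2 ft and side slope z = 2.5: A = (b + zy)y = (17.2 + 2.5×16.2)×16.2 = 934.7 ft²; P = b + 2y√(1+z²) = 17.2 + 2×16.2×2.693 = 104.4 ft.
Hydraulic radius R = A/P = 934.7/104.4 = 8.95 ft.
Rearranging Manning's equation: n = (1.486/Q) A R^(2/3) S^(1/2) = (1.486/54500) × 934.7 × 8.95^(2/3) × √0.014 = 0.013.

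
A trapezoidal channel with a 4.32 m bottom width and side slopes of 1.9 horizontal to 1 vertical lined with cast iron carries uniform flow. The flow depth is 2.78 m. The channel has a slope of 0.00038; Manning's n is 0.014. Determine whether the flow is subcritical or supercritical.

With bottom width b = 4.32 m and side slope z = 1.9: A = (b + zy)y = (4.32 + 1.9×2.78)×2.78 = 26.69 m²; P = b + 2y√(1+z²) = 4.32 + 2×2.78×2.147 = 16.26 m.
Hydraulic radius R = A/P = 26.69/16.26 = 1.642 m.
V = (1/n) R^(2/3) √S = (1/0.014) × 1.642^(2/3) × √0.00038 = 1.938 m/s. Hydraulic depth D_h = A/T = 26.69/14.88 = 1.793 m.
Froude number Fr = V/√(g·D_h) = 1.938/√(9.81×1.793) = 0.462, which is less than 1, so the flow is subcritical.

subcritical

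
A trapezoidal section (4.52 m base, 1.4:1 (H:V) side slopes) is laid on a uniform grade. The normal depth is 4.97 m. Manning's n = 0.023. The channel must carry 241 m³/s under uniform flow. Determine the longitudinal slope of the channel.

S = 0.00259

With bottom width b = 4.52 m and side slope z = 1.4: A = (b + zy)y = (4.52 + 1.4×4.97)×4.97 = 57.05 m²; P = b + 2y√(1+z²) = 4.52 + 2×4.97×1.72 = 21.62 m.
Hydraulic radius R = A/P = 57.05/21.62 = 2.638 m.
From Manning's equation, S = [nQ / (1 A R^(2/3))]² = [0.023 × 241 / (1 × 57.05 × 2.638^(2/3))]² = 0.00259.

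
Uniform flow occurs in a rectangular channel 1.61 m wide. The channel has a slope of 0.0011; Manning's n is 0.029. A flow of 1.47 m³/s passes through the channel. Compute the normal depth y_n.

Manning's equation rearranged: A R^(2/3) = nQ / (1·√S) = 0.029 × 1.47 / (√0.0011) = 1.285.
Try y = 1.07 m: A R^(2/3) = 1.026 — too small.
Try y = 1.28 m: A R^(2/3) = 1.288 — matches.

y_n = 1.28 m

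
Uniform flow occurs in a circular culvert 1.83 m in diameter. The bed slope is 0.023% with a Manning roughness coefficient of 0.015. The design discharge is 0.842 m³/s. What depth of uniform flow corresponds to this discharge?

Manning's equation rearranged: A R^(2/3) = nQ / (1·√S) = 0.015 × 0.842 / (√0.00023) = 0.8328.
Trying y = 0.706 m: A R^(2/3) = 0.4924 — too small.
Trying y = 1.05 m: A R^(2/3) = 0.9787 — too large.
Trying y = 0.951 m: A R^(2/3) = 0.8332 — ≈ 0.8328.

y_n = 0.951 m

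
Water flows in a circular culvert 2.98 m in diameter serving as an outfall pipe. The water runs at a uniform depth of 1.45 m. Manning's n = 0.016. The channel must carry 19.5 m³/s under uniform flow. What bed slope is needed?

S = 0.013

For a circular section of diameter D = 2.98 m at depth y = 1.45 m, the central angle is θ = 2 arccos(1 − 2y/D) = 3.088 rad. Then A = (D²/8)(θ − sin θ) = 3.368 m² and P = Dθ/2 = 4.601 m.
Hydraulic radius R = A/P = 3.368/4.601 = 0.7321 m.
From Manning's equation, S = [nQ / (1 A R^(2/3))]² = [0.016 × 19.5 / (1 × 3.368 × 0.7321^(2/3))]² = 0.013.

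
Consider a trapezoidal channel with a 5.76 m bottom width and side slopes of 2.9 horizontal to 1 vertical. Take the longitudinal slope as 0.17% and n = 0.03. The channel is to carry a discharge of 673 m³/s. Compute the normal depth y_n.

y_n = 7.32 m

Manning's equation rearranged: A R^(2/3) = nQ / (1·√S) = 0.03 × 673 / (√0.0017) = 489.7.
Trying y = 9.37 m: A R^(2/3) = 887.7 — high.
Trying y = 7.32 m: A R^(2/3) = 489.4 — close enough.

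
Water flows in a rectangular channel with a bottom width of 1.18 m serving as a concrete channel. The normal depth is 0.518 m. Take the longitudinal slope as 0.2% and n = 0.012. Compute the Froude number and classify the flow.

Flow area A = b·y = 1.18 × 0.518 = 0.6112 m². Wetted perimeter P = b + 2y = 1.18 + 2×0.518 = 2.216 m.
Hydraulic radius R = A/P = 0.6112/2.216 = 0.2758 m.
V = (1/n) R^(2/3) √S = (1/0.012) × 0.2758^(2/3) × √0.002 = 1.579 m/s. Hydraulic depth D_h = A/T = 0.6112/1.18 = 0.518 m.
Froude number Fr = V/√(g·D_h) = 1.579/√(9.81×0.518) = 0.701, which is less than 1, so the flow is subcritical.

subcritical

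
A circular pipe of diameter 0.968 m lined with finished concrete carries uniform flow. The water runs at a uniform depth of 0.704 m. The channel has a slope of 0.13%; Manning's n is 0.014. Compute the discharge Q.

Q = 0.647 m³/s

For a circular section of diameter D = 0.968 m at depth y = 0.704 m, the central angle is θ = 2 arccos(1 − 2y/D) = 4.085 rad. Then A = (D²/8)(θ − sin θ) = 0.5733 m² and P = Dθ/2 = 1.977 m.
Hydraulic radius R = A/P = 0.5733/1.977 = 0.29 m.
Manning's equation: Q = (1/n) A R^(2/3) S^(1/2) = (1/0.014) × 0.5733 × 0.29^(2/3) × 0.0013^(1/2) = 0.647 m³/s.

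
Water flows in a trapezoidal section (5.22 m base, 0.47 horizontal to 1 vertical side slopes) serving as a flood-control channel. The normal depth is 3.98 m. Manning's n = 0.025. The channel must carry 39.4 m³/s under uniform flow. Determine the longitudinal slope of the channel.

S = 0.000479

With bottom width b = 5.22 m and side slope z = 0.47: A = (b + zy)y = (5.22 + 0.47×3.98)×3.98 = 28.22 m²; P = b + 2y√(1+z²) = 5.22 + 2×3.98×1.105 = 14.02 m.
Hydraulic radius R = A/P = 28.22/14.02 = 2.014 m.
From Manning's equation, S = [nQ / (1 A R^(2/3))]² = [0.025 × 39.4 / (1 × 28.22 × 2.014^(2/3))]² = 0.000479.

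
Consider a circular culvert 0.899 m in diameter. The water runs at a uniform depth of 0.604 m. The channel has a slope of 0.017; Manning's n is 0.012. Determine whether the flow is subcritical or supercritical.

supercritical

For a circular section of diameter D = 0.899 m at depth y = 0.604 m, the central angle is θ = 2 arccos(1 − 2y/D) = 3.843 rad. Then A = (D²/8)(θ − sin θ) = 0.4535 m² and P = Dθ/2 = 1.728 m.
Hydraulic radius R = A/P = 0.4535/1.728 = 0.2625 m.
V = (1/n) R^(2/3) √S = (1/0.012) × 0.2625^(2/3) × √0.017 = 4.454 m/s. Hydraulic depth D_h = A/T = 0.4535/0.8442 = 0.5372 m.
Froude number Fr = V/√(g·D_h) = 4.454/√(9.81×0.5372) = 1.94, which is greater than 1, so the flow is supercritical.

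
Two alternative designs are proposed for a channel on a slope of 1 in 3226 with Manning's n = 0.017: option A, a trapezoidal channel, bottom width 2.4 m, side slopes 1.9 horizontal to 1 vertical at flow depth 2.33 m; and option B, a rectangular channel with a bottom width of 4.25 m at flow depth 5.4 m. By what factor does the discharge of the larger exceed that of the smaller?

Channel A: With bottom width b = 2.4 m and side slope z = 1.9: A = (b + zy)y = (2.4 + 1.9×2.33)×2.33 = 15.91 m²; P = b + 2y√(1+z²) = 2.4 + 2×2.33×2.147 = 12.41 m. Hydraulic radius R = A/P = 15.91/12.41 = 1.282 m. Q_A = (1/0.017)·15.91·1.282^(2/3)·√0.00031 = 19.44 m³/s.
Channel B: Flow area A = b·y = 4.25 × 5.4 = 22.95 m². Wetted perimeter P = b + 2y = 4.25 + 2×5.4 = 15.05 m. Hydraulic radius R = A/P = 22.95/15.05 = 1.525 m. Q_B = (1/0.017)·22.95·1.525^(2/3)·√0.00031 = 31.49 m³/s.
The larger discharge is 31.49 m³/s and the smaller is 19.44 m³/s; the ratio is 1.62.

1.62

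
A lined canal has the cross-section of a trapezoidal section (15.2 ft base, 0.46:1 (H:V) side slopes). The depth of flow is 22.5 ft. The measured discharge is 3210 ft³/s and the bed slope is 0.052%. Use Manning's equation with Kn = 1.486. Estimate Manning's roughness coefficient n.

n = 0.026

With bottom width b = 15.2 ft and side slope z = 0.46: A = (b + zy)y = (15.2 + 0.46×22.5)×22.5 = 574.9 ft²; P = b + 2y√(1+z²) = 15.2 + 2×22.5×1.101 = 64.73 ft.
Hydraulic radius R = A/P = 574.9/64.73 = 8.881 ft.
Rearranging Manning's equation: n = (1.486/Q) A R^(2/3) S^(1/2) = (1.486/3210) × 574.9 × 8.881^(2/3) × √0.00052 = 0.026.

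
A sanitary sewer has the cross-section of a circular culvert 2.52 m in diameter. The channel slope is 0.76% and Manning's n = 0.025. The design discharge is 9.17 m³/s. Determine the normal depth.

y_n = 1.58 m

Manning's equation rearranged: A R^(2/3) = nQ / (1·√S) = 0.025 × 9.17 / (√0.0076) = 2.63.
Try y = 1.41 m: A R^(2/3) = 2.207 — short.
Try y = 1.93 m: A R^(2/3) = 3.423 — over.
Try y = 1.58 m: A R^(2/3) = 2.631 — ≈ 2.63.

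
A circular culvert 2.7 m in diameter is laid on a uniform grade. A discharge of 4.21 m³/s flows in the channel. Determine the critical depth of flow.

At critical depth, Q² T / (g A³) = 1, i.e. A³/T = Q²/g = 4.21²/9.81 = 1.807.
At y = 1.02 m: A³/T = 2.968 — too large.
At y = 0.897 m: A³/T = 1.808 — matches.

y_c = 0.897 m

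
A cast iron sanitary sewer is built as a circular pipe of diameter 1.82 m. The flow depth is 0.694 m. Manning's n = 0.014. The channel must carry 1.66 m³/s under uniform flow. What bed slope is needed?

S = 0.00239

For a circular section of diameter D = 1.82 m at depth y = 0.694 m, the central angle is θ = 2 arccos(1 − 2y/D) = 2.662 rad. Then A = (D²/8)(θ − sin θ) = 0.9114 m² and P = Dθ/2 = 2.423 m.
Hydraulic radius R = A/P = 0.9114/2.423 = 0.3762 m.
From Manning's equation, S = [nQ / (1 A R^(2/3))]² = [0.014 × 1.66 / (1 × 0.9114 × 0.3762^(2/3))]² = 0.00239.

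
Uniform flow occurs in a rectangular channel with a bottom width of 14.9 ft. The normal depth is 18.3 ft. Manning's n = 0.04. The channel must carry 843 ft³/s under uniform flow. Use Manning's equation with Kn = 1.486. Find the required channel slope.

Flow area A = b·y = 14.9 × 18.3 = 272.7 ft². Wetted perimeter P = b + 2y = 14.9 + 2×18.3 = 51.5 ft.
Hydraulic radius R = A/P = 272.7/51.5 = 5.295 ft.
From Manning's equation, S = [nQ / (1.486 A R^(2/3))]² = [0.04 × 843 / (1.486 × 272.7 × 5.295^(2/3))]² = 0.000751.

S = 0.000751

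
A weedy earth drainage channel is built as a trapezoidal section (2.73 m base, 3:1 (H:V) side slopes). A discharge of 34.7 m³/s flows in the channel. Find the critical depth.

y_c = 1.54 m

At critical depth, Q² T / (g A³) = 1, i.e. A³/T = Q²/g = 34.7²/9.81 = 122.7.
At y = 1.87 m: A³/T = 271.9 — too large.
At y = 1.1 m: A³/T = 31.28 — too small.
At y = 1.54 m: A³/T = 121.2 — ≈ 122.7.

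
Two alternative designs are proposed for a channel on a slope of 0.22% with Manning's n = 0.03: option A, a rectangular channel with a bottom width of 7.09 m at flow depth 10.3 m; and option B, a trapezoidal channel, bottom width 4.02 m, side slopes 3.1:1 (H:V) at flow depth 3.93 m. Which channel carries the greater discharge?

Channel A: Flow area A = b·y = 7.09 × 10.3 = 73.03 m². Wetted perimeter P = b + 2y = 7.09 + 2×10.3 = 27.69 m. Hydraulic radius R = A/P = 73.03/27.69 = 2.637 m. Q_A = (1/0.03)·73.03·2.637^(2/3)·√0.0022 = 217.9 m³/s.
Channel B: With bottom width b = 4.02 m and side slope z = 3.1: A = (b + zy)y = (4.02 + 3.1×3.93)×3.93 = 63.68 m²; P = b + 2y√(1+z²) = 4.02 + 2×3.93×3.257 = 29.62 m. Hydraulic radius R = A/P = 63.68/29.62 = 2.15 m. Q_B = (1/0.03)·63.68·2.15^(2/3)·√0.0022 = 165.8 m³/s.
Q_A = 217.9 m³/s vs Q_B = 165.8 m³/s, so channel A carries more.

channel A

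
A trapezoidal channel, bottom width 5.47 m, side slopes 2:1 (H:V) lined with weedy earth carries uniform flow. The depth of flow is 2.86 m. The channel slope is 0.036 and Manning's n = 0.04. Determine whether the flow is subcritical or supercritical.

With bottom width b = 5.47 m and side slope z = 2: A = (b + zy)y = (5.47 + 2×2.86)×2.86 = 32 m²; P = b + 2y√(1+z²) = 5.47 + 2×2.86×2.236 = 18.26 m.
Hydraulic radius R = A/P = 32/18.26 = 1.753 m.
V = (1/n) R^(2/3) √S = (1/0.04) × 1.753^(2/3) × √0.036 = 6.895 m/s. Hydraulic depth D_h = A/T = 32/16.91 = 1.893 m.
Froude number Fr = V/√(g·D_h) = 6.895/√(9.81×1.893) = 1.6, which is greater than 1, so the flow is supercritical.

supercritical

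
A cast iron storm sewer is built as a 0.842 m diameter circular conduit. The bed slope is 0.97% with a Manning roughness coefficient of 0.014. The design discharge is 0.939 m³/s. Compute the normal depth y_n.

Manning's equation rearranged: A R^(2/3) = nQ / (1·√S) = 0.014 × 0.939 / (√0.0097) = 0.1335.
At y = 0.644 m: A R^(2/3) = 0.1837 — too large.
At y = 0.434 m: A R^(2/3) = 0.1037 — too small.
At y = 0.508 m: A R^(2/3) = 0.1335 — ≈ 0.1335.

y_n = 0.508 m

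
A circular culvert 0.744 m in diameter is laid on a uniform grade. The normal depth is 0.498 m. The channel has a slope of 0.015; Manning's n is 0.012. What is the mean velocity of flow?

V = 3.68 m/s

For a circular section of diameter D = 0.744 m at depth y = 0.498 m, the central angle is θ = 2 arccos(1 − 2y/D) = 3.833 rad. Then A = (D²/8)(θ − sin θ) = 0.3093 m² and P = Dθ/2 = 1.426 m.
Hydraulic radius R = A/P = 0.3093/1.426 = 0.2169 m.
From Manning's equation, V = (1/n) R^(2/3) S^(1/2) = (1/0.012) × 0.2169^(2/3) × 0.015^(1/2) = 3.68 m/s.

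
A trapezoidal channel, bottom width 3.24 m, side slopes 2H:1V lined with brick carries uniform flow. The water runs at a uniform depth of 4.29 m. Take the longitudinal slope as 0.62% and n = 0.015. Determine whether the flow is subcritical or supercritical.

With bottom width b = 3.24 m and side slope z = 2: A = (b + zy)y = (3.24 + 2×4.29)×4.29 = 50.71 m²; P = b + 2y√(1+z²) = 3.24 + 2×4.29×2.236 = 22.43 m.
Hydraulic radius R = A/P = 50.71/22.43 = 2.261 m.
V = (1/n) R^(2/3) √S = (1/0.015) × 2.261^(2/3) × √0.0062 = 9.043 m/s. Hydraulic depth D_h = A/T = 50.71/20.4 = 2.486 m.
Froude number Fr = V/√(g·D_h) = 9.043/√(9.81×2.486) = 1.83, which is greater than 1, so the flow is supercritical.

supercritical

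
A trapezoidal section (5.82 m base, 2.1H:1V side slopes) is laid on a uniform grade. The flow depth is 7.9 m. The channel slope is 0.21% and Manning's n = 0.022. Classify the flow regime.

With bottom width b = 5.82 m and side slope z = 2.1: A = (b + zy)y = (5.82 + 2.1×7.9)×7.9 = 177 m²; P = b + 2y√(1+z²) = 5.82 + 2×7.9×2.326 = 42.57 m.
Hydraulic radius R = A/P = 177/42.57 = 4.159 m.
V = (1/n) R^(2/3) √S = (1/0.022) × 4.159^(2/3) × √0.0021 = 5.387 m/s. Hydraulic depth D_h = A/T = 177/39 = 4.539 m.
Froude number Fr = V/√(g·D_h) = 5.387/√(9.81×4.539) = 0.807, which is less than 1, so the flow is subcritical.

subcritical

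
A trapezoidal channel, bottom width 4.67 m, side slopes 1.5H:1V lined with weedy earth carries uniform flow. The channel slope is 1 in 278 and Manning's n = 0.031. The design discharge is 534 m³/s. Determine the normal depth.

Manning's equation rearranged: A R^(2/3) = nQ / (1·√S) = 0.031 × 534 / (√0.003597) = 276.
At y = 5.84 m: A R^(2/3) = 164.9 — too small.
At y = 7.35 m: A R^(2/3) = 276 — close enough.

y_n = 7.35 m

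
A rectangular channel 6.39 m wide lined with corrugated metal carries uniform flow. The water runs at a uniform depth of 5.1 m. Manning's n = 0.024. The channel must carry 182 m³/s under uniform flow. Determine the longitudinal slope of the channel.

Flow area A = b·y = 6.39 × 5.1 = 32.59 m². Wetted perimeter P = b + 2y = 6.39 + 2×5.1 = 16.59 m.
Hydraulic radius R = A/P = 32.59/16.59 = 1.964 m.
From Manning's equation, S = [nQ / (1 A R^(2/3))]² = [0.024 × 182 / (1 × 32.59 × 1.964^(2/3))]² = 0.0073.

S = 0.0073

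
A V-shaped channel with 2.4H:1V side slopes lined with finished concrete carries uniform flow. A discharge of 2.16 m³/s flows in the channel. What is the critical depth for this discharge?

At critical depth, Q² T / (g A³) = 1, i.e. A³/T = Q²/g = 2.16²/9.81 = 0.4756.
Try y = 0.851 m: A³/T = 1.285 — over.
Try y = 0.53 m: A³/T = 0.1204 — short.
Try y = 0.698 m: A³/T = 0.4772 — close enough.

y_c = 0.698 m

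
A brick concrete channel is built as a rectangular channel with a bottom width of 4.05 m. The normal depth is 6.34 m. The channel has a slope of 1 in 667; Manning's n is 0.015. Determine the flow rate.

Flow area A = b·y = 4.05 × 6.34 = 25.68 m². Wetted perimeter P = b + 2y = 4.05 + 2×6.34 = 16.73 m.
Hydraulic radius R = A/P = 25.68/16.73 = 1.535 m.
Manning's equation: Q = (1/n) A R^(2/3) S^(1/2) = (1/0.015) × 25.68 × 1.535^(2/3) × 0.001499^(1/2) = 88.2 m³/s.

Q = 88.2 m³/s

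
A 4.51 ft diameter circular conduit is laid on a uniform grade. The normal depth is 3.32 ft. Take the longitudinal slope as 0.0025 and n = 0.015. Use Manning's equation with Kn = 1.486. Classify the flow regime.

subcritical

For a circular section of diameter D = 4.51 ft at depth y = 3.32 ft, the central angle is θ = 2 arccos(1 − 2y/D) = 4.125 rad. Then A = (D²/8)(θ − sin θ) = 12.61 ft² and P = Dθ/2 = 9.303 ft.
Hydraulic radius R = A/P = 12.61/9.303 = 1.355 ft.
V = (1.486/n) R^(2/3) √S = (1.486/0.015) × 1.355^(2/3) × √0.0025 = 6.066 ft/s. Hydraulic depth D_h = A/T = 12.61/3.975 = 3.171 ft.
Froude number Fr = V/√(g·D_h) = 6.066/√(32.2×3.171) = 0.6, which is less than 1, so the flow is subcritical.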